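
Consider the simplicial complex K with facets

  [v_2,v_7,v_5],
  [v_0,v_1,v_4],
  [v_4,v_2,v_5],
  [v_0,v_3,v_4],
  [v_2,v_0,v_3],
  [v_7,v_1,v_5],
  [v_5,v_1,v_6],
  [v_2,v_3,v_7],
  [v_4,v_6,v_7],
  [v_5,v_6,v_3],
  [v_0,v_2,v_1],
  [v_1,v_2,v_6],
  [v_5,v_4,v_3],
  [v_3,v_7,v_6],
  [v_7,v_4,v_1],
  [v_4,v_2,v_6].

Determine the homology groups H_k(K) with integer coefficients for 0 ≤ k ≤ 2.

H_0 ≅ Z,  H_1 ≅ Z^2,  H_2 ≅ Z.

We work with the vertex ordering v_0 < v_1 < v_2 < v_3 < v_4 < v_5 < v_6 < v_7. The simplices of K, each written with vertices in increasing order, are:

  0-simplices (8): [v_0], [v_1], [v_2], [v_3], [v_4], [v_5], [v_6], [v_7]
  1-simplices (24): (24 of them)
  2-simplices (16): (16 of them)

giving chain groups C_0 ≅ Z^8, C_1 ≅ Z^24, C_2 ≅ Z^16.

The boundary map ∂_1: C_1 → C_0 maps an edge to its endpoints' difference, ∂[p,q] = q − p. For instance
  ∂[v_3,v_6] = [v_6] − [v_3].
The 8×24 boundary matrix has rank 7 and Smith normal form diag(1,1,1,1,1,1,1).

The boundary map ∂_2: C_2 → C_1 maps a triangle to the signed sum of its edges. For instance
  ∂[v_3,v_4,v_5] = [v_4,v_5] − [v_3,v_5] + [v_3,v_4],
  ∂[v_3,v_5,v_6] = [v_5,v_6] − [v_3,v_6] + [v_3,v_5].
As a 24×16 matrix over Z this has rank 15, with invariant factors (1,1,1,1,1,1,1,1,1,1,1,1,1,1,1).

Reading off H_k = ker ∂_k / im ∂_{k+1}:

  H_0: rank C_0 − rank ∂_1 = 8 − 7 = 1, and the invariant factors of ∂_1 are all 1, so H_0 ≅ Z.
  H_1: rank ker ∂_1 − rank ∂_2 = (24 − 7) − 15 = 2, and the invariant factors of ∂_2 are all 1, so H_1 ≅ Z^2.
  H_2: rank ker ∂_2 − rank ∂_3 = (16 − 15) − 0 = 1, and there is no ∂_3, so H_2 ≅ Z.

As a check, the Euler characteristic is 8 − 24 + 16 = 0, which agrees with 1 − 2 + 1 = 0.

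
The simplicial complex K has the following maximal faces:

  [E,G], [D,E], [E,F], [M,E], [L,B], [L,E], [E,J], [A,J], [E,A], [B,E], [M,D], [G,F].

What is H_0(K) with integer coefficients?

H_0 ≅ Z.

Fix the vertex order A < B < D < E < F < G < J < L < M and write every simplex with vertices in increasing order. Then dim K = 1 and the simplices of K are:

  0-simplices (9): A, B, D, E, F, G, J, L, M
  1-simplices (12): AE, AJ, BE, BL, DE, DM, EF, EG, EJ, EL, EM, FG

so the chain groups are C_0 ≅ Z^9, C_1 ≅ Z^12.

The boundary map ∂_1: C_1 → C_0 sends each edge [p,q] (with p < q) to q − p. For instance
  ∂EG = G − E.
The 9×12 boundary matrix has rank 8 and Smith normal form diag(1,1,1,1,1,1,1,1).

Computing H_k = (kernel of ∂_k) / (image of ∂_{k+1}):

  H_0: rank C_0 − rank ∂_1 = 9 − 8 = 1, and the invariant factors of ∂_1 are all 1, so H_0 = Z.

(K is a triangulation of a wedge of 4 circles.)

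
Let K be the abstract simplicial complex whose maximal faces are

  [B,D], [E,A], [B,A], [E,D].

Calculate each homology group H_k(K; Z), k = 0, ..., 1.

Take the total order A < B < D < E on the vertex set. Then K (dimension 1) consists of the simplices:

  0-simplices (4): A, B, D, E
  1-simplices (4): AB, AE, BD, DE

so the chain groups are C_0 ≅ Z^4, C_1 ≅ Z^4.

∂_1: C_1 → C_0 is given by ∂[p,q] = [q] − [p]. For instance
  ∂AE = E − A.
As a 4×4 matrix over Z this has rank 3, with invariant factors (1,1,1).

Computing H_k = (kernel of ∂_k) / (image of ∂_{k+1}):

  H_0: rank C_0 − rank ∂_1 = 4 − 3 = 1, and the invariant factors of ∂_1 are all 1, so H_0 = Z.
  H_1: rank ker ∂_1 − rank ∂_2 = (4 − 3) − 0 = 1, and there is no ∂_2, so H_1 = Z.

H_0 = Z,  H_1 = Z.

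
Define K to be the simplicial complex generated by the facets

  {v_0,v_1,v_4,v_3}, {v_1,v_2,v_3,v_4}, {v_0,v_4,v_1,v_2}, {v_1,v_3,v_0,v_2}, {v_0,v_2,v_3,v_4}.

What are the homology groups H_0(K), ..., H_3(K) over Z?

H_0 ≅ Z,  H_1 = 0,  H_2 = 0,  H_3 ≅ Z.

Order the vertices as v_0 < v_1 < v_2 < v_3 < v_4. Listing each simplex with vertices in this order, K has dimension 3 with simplices:

  0-simplices (5): [v_0], [v_1], [v_2], [v_3], [v_4]
  1-simplices (10): [v_0,v_1], [v_0,v_2], [v_0,v_3], [v_0,v_4], [v_1,v_2], [v_1,v_3], [v_1,v_4], [v_2,v_3], [v_2,v_4], [v_3,v_4]
  2-simplices (10): [v_0,v_1,v_2], [v_0,v_1,v_3], [v_0,v_1,v_4], [v_0,v_2,v_3], [v_0,v_2,v_4], [v_0,v_3,v_4], [v_1,v_2,v_3], [v_1,v_2,v_4], [v_1,v_3,v_4], [v_2,v_3,v_4]
  3-simplices (5): [v_0,v_1,v_2,v_3], [v_0,v_1,v_2,v_4], [v_0,v_1,v_3,v_4], [v_0,v_2,v_3,v_4], [v_1,v_2,v_3,v_4]

so the chain groups are C_0 ≅ Z^5, C_1 ≅ Z^10, C_2 ≅ Z^10, C_3 ≅ Z^5.

∂_1: C_1 → C_0 maps an edge to its endpoints' difference, ∂[p,q] = q − p. For instance
  ∂[v_2,v_3] = [v_3] − [v_2].
The 5×10 boundary matrix has rank 4 and Smith normal form diag(1,1,1,1).

Boundary ∂_2: C_2 → C_1 maps a triangle to the signed sum of its edges. For instance
  ∂[v_0,v_1,v_4] = [v_1,v_4] − [v_0,v_4] + [v_0,v_1],
  ∂[v_1,v_2,v_4] = [v_2,v_4] − [v_1,v_4] + [v_1,v_2].
The resulting 10×10 matrix has rank 6, and its Smith normal form has invariant factors (1,1,1,1,1,1).

The boundary map ∂_3: C_3 → C_2 sends each 3-simplex σ to the alternating sum Σ_i (−1)^i (σ with its i-th vertex removed). For instance
  ∂[v_0,v_1,v_2,v_3] = [v_1,v_2,v_3] − [v_0,v_2,v_3] + [v_0,v_1,v_3] − [v_0,v_1,v_2],
  ∂[v_0,v_2,v_3,v_4] = [v_2,v_3,v_4] − [v_0,v_3,v_4] + [v_0,v_2,v_4] − [v_0,v_2,v_3].
This gives a 10×5 integer matrix of rank 4; reducing to Smith normal form yields diagonal entries (1,1,1,1).

From H_k ≅ ker(∂_k) / im(∂_{k+1}) we obtain:

  H_0: rank C_0 − rank ∂_1 = 5 − 4 = 1, and the invariant factors of ∂_1 are all 1, so H_0 = Z.
  H_1: rank ker ∂_1 − rank ∂_2 = (10 − 4) − 6 = 0, and the invariant factors of ∂_2 are all 1, so H_1 = 0.
  H_2: rank ker ∂_2 − rank ∂_3 = (10 − 6) − 4 = 0, and the invariant factors of ∂_3 are all 1, so H_2 = 0.
  H_3: rank ker ∂_3 − rank ∂_4 = (5 − 4) − 0 = 1, and there is no ∂_4, so H_3 = Z.

As a check, the Euler characteristic is 5 − 10 + 10 − 5 = 0, which agrees with 1 − 0 + 0 − 1 = 0.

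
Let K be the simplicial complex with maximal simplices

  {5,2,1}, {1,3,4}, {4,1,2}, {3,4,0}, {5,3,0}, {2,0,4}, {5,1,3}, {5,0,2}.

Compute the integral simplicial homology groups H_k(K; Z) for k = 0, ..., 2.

We work with the vertex ordering 0 < 1 < 2 < 3 < 4 < 5. The simplices of K, each written with vertices in increasing order, are:

  0-simplices (6): [0], [1], [2], [3], [4], [5]
  1-simplices (12): [0,2], [0,3], [0,4], [0,5], [1,2], [1,3], [1,4], [1,5], [2,4], [2,5], [3,4], [3,5]
  2-simplices (8): [0,2,4], [0,2,5], [0,3,4], [0,3,5], [1,2,4], [1,2,5], [1,3,4], [1,3,5]

so the chain groups are C_0 ≅ Z^6, C_1 ≅ Z^12, C_2 ≅ Z^8.

Boundary ∂_1: C_1 → C_0 maps an edge to its endpoints' difference, ∂[p,q] = q − p. For instance
  ∂[1,4] = [4] − [1].
This gives a 6×12 integer matrix of rank 5; reducing to Smith normal form yields diagonal entries (1,1,1,1,1).

The boundary map ∂_2: C_2 → C_1 acts by ∂[p,q,r] = [q,r] − [p,r] + [p,q]. For instance
  ∂[1,2,4] = [2,4] − [1,4] + [1,2],
  ∂[1,3,5] = [3,5] − [1,5] + [1,3].
This gives a 12×8 integer matrix of rank 7; reducing to Smith normal form yields diagonal entries (1,1,1,1,1,1,1).

Computing H_k = (kernel of ∂_k) / (image of ∂_{k+1}):

  H_0: rank C_0 − rank ∂_1 = 6 − 5 = 1, and the invariant factors of ∂_1 are all 1, so H_0 = Z.
  H_1: rank ker ∂_1 − rank ∂_2 = (12 − 5) − 7 = 0, and the invariant factors of ∂_2 are all 1, so H_1 = 0.
  H_2: rank ker ∂_2 − rank ∂_3 = (8 − 7) − 0 = 1, and there is no ∂_3, so H_2 = Z.

(K is a triangulation of the 2-sphere S^2.)

H_0 ≅ Z,  H_1 = 0,  H_2 ≅ Z.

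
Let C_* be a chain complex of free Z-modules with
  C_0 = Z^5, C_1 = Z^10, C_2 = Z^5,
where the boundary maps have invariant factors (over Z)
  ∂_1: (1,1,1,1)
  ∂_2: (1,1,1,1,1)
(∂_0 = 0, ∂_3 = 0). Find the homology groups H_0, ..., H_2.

H_0: b_0 = 5 − 0 − 4 = 1; torsion from ∂_1 factors > 1: none. So H_0 ≅ Z.
H_1: b_1 = 10 − 4 − 5 = 1; torsion from ∂_2 factors > 1: none. So H_1 ≅ Z.
H_2: b_2 = 5 − 5 − 0 = 0; torsion from ∂_3 factors > 1: none. So H_2 ≅ 0.

H_0 ≅ Z,  H_1 ≅ Z,  H_2 = 0.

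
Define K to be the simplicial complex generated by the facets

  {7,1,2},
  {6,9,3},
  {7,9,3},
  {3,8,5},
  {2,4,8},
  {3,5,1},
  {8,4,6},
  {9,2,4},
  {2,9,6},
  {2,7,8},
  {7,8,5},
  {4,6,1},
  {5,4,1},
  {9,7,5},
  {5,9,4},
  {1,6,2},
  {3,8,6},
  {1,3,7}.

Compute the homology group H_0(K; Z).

K has 9 vertices, 27 edges, 18 triangles.
rank ∂_0 = 0, rank ∂_1 = 8 ⇒ b_0 = 9 − 0 − 8 = 1; all invariant factors of ∂_1 are 1 so no torsion. So H_0 ≅ Z.

H_0 = Z.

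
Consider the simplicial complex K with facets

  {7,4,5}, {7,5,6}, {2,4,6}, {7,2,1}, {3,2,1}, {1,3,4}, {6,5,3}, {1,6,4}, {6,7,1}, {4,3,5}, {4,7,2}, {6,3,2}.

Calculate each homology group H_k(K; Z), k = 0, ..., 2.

We work with the vertex ordering 1 < 2 < 3 < 4 < 5 < 6 < 7. The simplices of K, each written with vertices in increasing order, are:

  0-simplices (7): [1], [2], [3], [4], [5], [6], [7]
  1-simplices (18): [1,2], [1,3], [1,4], [1,6], [1,7], [2,3], [2,4], [2,6], [2,7], [3,4], [3,5], [3,6], [4,5], [4,6], [4,7], [5,6], [5,7], [6,7]
  2-simplices (12): [1,2,3], [1,2,7], [1,3,4], [1,4,6], [1,6,7], [2,3,6], [2,4,6], [2,4,7], [3,4,5], [3,5,6], [4,5,7], [5,6,7]

so the chain groups are C_0 ≅ Z^7, C_1 ≅ Z^18, C_2 ≅ Z^12.

The boundary map ∂_1: C_1 → C_0 maps an edge to its endpoints' difference, ∂[p,q] = q − p.
As a 7×18 matrix over Z this has rank 6, with invariant factors (1,1,1,1,1,1).

∂_2: C_2 → C_1 maps a triangle to the signed sum of its edges. For instance
  ∂[2,4,7] = [4,7] − [2,7] + [2,4],
  ∂[3,4,5] = [4,5] − [3,5] + [3,4].
The resulting 18×12 matrix has rank 12, and its Smith normal form has invariant factors (1,1,1,1,1,1,1,1,1,1,1,2).

Reading off H_k = ker ∂_k / im ∂_{k+1}:

  H_0: rank C_0 − rank ∂_1 = 7 − 6 = 1, and the invariant factors of ∂_1 are all 1, so H_0 = Z.
  H_1: rank ker ∂_1 − rank ∂_2 = (18 − 6) − 12 = 0, and ∂_2 has invariant factor 2 > 1, so H_1 = Z/2.
  H_2: rank ker ∂_2 − rank ∂_3 = (12 − 12) − 0 = 0, and there is no ∂_3, so H_2 = 0.

As a check, the Euler characteristic is 7 − 18 + 12 = 1, which agrees with 1 − 0 + 0 = 1.

H_0 = Z,  H_1 = Z/2,  H_2 = 0.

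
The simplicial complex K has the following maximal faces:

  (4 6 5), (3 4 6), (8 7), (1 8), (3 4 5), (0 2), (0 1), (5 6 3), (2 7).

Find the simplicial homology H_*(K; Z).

H_0 = Z^2,  H_1 = Z,  H_2 = Z.

Fix the vertex order 0 < 1 < 2 < 3 < 4 < 5 < 6 < 7 < 8 and write every simplex with vertices in increasing order. Then dim K = 2 and the simplices of K are:

  0-simplices (9): [0], [1], [2], [3], [4], [5], [6], [7], [8]
  1-simplices (11): [0,1], [0,2], [1,8], [2,7], [3,4], [3,5], [3,6], [4,5], [4,6], [5,6], [7,8]
  2-simplices (4): [3,4,5], [3,4,6], [3,5,6], [4,5,6]

so the chain groups are C_0 ≅ Z^9, C_1 ≅ Z^11, C_2 ≅ Z^4.

Boundary ∂_1: C_1 → C_0 sends each edge [p,q] (with p < q) to q − p. For instance
  ∂[4,6] = [6] − [4].
As a 9×11 matrix over Z this has rank 7, with invariant factors (1,1,1,1,1,1,1).

Boundary ∂_2: C_2 → C_1 maps a triangle to the signed sum of its edges. For instance
  ∂[4,5,6] = [5,6] − [4,6] + [4,5],
  ∂[3,5,6] = [5,6] − [3,6] + [3,5].
This gives a 11×4 integer matrix of rank 3; reducing to Smith normal form yields diagonal entries (1,1,1).

Now H_k = ker ∂_k / im ∂_{k+1}, so:

  H_0: rank C_0 − rank ∂_1 = 9 − 7 = 2, and the invariant factors of ∂_1 are all 1, so H_0 ≅ Z^2.
  H_1: rank ker ∂_1 − rank ∂_2 = (11 − 7) − 3 = 1, and the invariant factors of ∂_2 are all 1, so H_1 ≅ Z.
  H_2: rank ker ∂_2 − rank ∂_3 = (4 − 3) − 0 = 1, and there is no ∂_3, so H_2 ≅ Z.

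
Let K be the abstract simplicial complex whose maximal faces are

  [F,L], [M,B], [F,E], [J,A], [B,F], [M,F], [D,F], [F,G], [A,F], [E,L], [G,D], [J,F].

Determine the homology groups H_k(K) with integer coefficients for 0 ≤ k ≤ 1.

H_0 = Z,  H_1 = Z^4.

Fix the vertex order A < B < D < E < F < G < J < L < M and write every simplex with vertices in increasing order. Then dim K = 1 and the simplices of K are:

  0-simplices (9): A, B, D, E, F, G, J, L, M
  1-simplices (12): AF, AJ, BF, BM, DF, DG, EF, EL, FG, FJ, FL, FM

Hence C_0 ≅ Z^9, C_1 ≅ Z^12.

The boundary map ∂_1: C_1 → C_0 is given by ∂[p,q] = [q] − [p].
The 9×12 boundary matrix has rank 8 and Smith normal form diag(1,1,1,1,1,1,1,1).

Reading off H_k = ker ∂_k / im ∂_{k+1}:

  H_0: rank C_0 − rank ∂_1 = 9 − 8 = 1, and the invariant factors of ∂_1 are all 1, so H_0 ≅ Z.
  H_1: rank ker ∂_1 − rank ∂_2 = (12 − 8) − 0 = 4, and there is no ∂_2, so H_1 ≅ Z^4.

(K is a triangulation of a wedge of 4 circles.)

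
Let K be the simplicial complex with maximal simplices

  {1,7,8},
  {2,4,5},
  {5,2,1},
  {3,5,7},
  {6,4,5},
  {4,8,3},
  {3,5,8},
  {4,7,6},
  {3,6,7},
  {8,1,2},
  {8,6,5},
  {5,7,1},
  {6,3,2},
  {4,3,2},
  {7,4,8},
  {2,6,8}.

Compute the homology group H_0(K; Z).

We work with the vertex ordering 1 < 2 < 3 < 4 < 5 < 6 < 7 < 8. The simplices of K, each written with vertices in increasing order, are:

  0-simplices (8): [1], [2], [3], [4], [5], [6], [7], [8]
  1-simplices (24): (24 of them)
  2-simplices (16): [1,2,5], [1,2,8], [1,5,7], [1,7,8], [2,3,4], [2,3,6], [2,4,5], [2,6,8], [3,4,8], [3,5,7], [3,5,8], [3,6,7], [4,5,6], [4,6,7], [4,7,8], [5,6,8]

Hence C_0 ≅ Z^8, C_1 ≅ Z^24, C_2 ≅ Z^16.

The boundary map ∂_1: C_1 → C_0 is given by ∂[p,q] = [q] − [p]. For instance
  ∂[4,7] = [7] − [4].
The 8×24 boundary matrix has rank 7 and Smith normal form diag(1,1,1,1,1,1,1).

Boundary ∂_2: C_2 → C_1 sends each 2-simplex [p,q,r] to [q,r] − [p,r] + [p,q]. For instance
  ∂[1,7,8] = [7,8] − [1,8] + [1,7],
  ∂[2,3,4] = [3,4] − [2,4] + [2,3].
This gives a 24×16 integer matrix of rank 15; reducing to Smith normal form yields diagonal entries (1,1,1,1,1,1,1,1,1,1,1,1,1,1,1).

From H_k ≅ ker(∂_k) / im(∂_{k+1}) we obtain:

  H_0: rank C_0 − rank ∂_1 = 8 − 7 = 1, and the invariant factors of ∂_1 are all 1, so H_0 = Z.

H_0 = Z.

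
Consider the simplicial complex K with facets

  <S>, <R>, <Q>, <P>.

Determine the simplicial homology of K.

Take the total order P < Q < R < S on the vertex set. Then K (dimension 0) consists of the simplices:

  0-simplices (4): P, Q, R, S

so the chain groups are C_0 ≅ Z^4.

Computing H_k = (kernel of ∂_k) / (image of ∂_{k+1}):

  H_0: rank C_0 − rank ∂_1 = 4 − 0 = 4, and there is no ∂_1, so H_0 ≅ Z^4.

H_0 ≅ Z^4.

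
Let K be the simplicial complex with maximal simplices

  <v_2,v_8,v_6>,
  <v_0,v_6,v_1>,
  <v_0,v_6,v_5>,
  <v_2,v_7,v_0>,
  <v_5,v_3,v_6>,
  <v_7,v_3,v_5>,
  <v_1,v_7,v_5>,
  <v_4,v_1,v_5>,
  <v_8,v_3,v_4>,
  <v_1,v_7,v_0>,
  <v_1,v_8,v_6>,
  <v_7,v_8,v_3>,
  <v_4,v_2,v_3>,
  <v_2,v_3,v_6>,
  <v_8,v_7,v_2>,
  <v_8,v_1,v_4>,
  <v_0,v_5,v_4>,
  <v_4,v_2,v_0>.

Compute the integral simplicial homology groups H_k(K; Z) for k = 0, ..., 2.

We work with the vertex ordering v_0 < v_1 < v_2 < v_3 < v_4 < v_5 < v_6 < v_7 < v_8. The simplices of K, each written with vertices in increasing order, are:

  0-simplices (9): [v_0], [v_1], [v_2], [v_3], [v_4], [v_5], [v_6], [v_7], [v_8]
  1-simplices (27): (27 of them)
  2-simplices (18): (18 of them)

Hence C_0 ≅ Z^9, C_1 ≅ Z^27, C_2 ≅ Z^18.

∂_1: C_1 → C_0 is given by ∂[p,q] = [q] − [p].
The resulting 9×27 matrix has rank 8, and its Smith normal form has invariant factors (1,1,1,1,1,1,1,1).

∂_2: C_2 → C_1 maps a triangle to the signed sum of its edges. For instance
  ∂[v_1,v_4,v_5] = [v_4,v_5] − [v_1,v_5] + [v_1,v_4],
  ∂[v_1,v_5,v_7] = [v_5,v_7] − [v_1,v_7] + [v_1,v_5].
The 27×18 boundary matrix has rank 18 and Smith normal form diag(1,1,1,1,1,1,1,1,1,1,1,1,1,1,1,1,1,2).

Now H_k = ker ∂_k / im ∂_{k+1}, so:

  H_0: rank C_0 − rank ∂_1 = 9 − 8 = 1, and the invariant factors of ∂_1 are all 1, so H_0 ≅ Z.
  H_1: rank ker ∂_1 − rank ∂_2 = (27 − 8) − 18 = 1, and ∂_2 has invariant factor 2 > 1, so H_1 ≅ Z ⊕ Z_2.
  H_2: rank ker ∂_2 − rank ∂_3 = (18 − 18) − 0 = 0, and there is no ∂_3, so H_2 ≅ 0.

H_0 ≅ Z,  H_1 ≅ Z ⊕ Z_2,  H_2 = 0.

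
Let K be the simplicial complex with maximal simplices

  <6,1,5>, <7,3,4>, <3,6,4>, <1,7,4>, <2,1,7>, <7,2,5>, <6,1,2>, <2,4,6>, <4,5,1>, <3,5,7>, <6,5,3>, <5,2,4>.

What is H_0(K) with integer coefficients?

Order the vertices as 1 < 2 < 3 < 4 < 5 < 6 < 7. Listing each simplex with vertices in this order, K has dimension 2 with simplices:

  0-simplices (7): [1], [2], [3], [4], [5], [6], [7]
  1-simplices (18): [1,2], [1,4], [1,5], [1,6], [1,7], [2,4], [2,5], [2,6], [2,7], [3,4], [3,5], [3,6], [3,7], [4,5], [4,6], [4,7], [5,6], [5,7]
  2-simplices (12): [1,2,6], [1,2,7], [1,4,5], [1,4,7], [1,5,6], [2,4,5], [2,4,6], [2,5,7], [3,4,6], [3,4,7], [3,5,6], [3,5,7]

Hence C_0 ≅ Z^7, C_1 ≅ Z^18, C_2 ≅ Z^12.

Boundary ∂_1: C_1 → C_0 maps an edge to its endpoints' difference, ∂[p,q] = q − p. For instance
  ∂[1,4] = [4] − [1].
The 7×18 boundary matrix has rank 6 and Smith normal form diag(1,1,1,1,1,1).

The boundary map ∂_2: C_2 → C_1 maps a triangle to the signed sum of its edges. For instance
  ∂[1,2,6] = [2,6] − [1,6] + [1,2],
  ∂[3,4,7] = [4,7] − [3,7] + [3,4].
The resulting 18×12 matrix has rank 12, and its Smith normal form has invariant factors (1,1,1,1,1,1,1,1,1,1,1,2).

From H_k ≅ ker(∂_k) / im(∂_{k+1}) we obtain:

  H_0: rank C_0 − rank ∂_1 = 7 − 6 = 1, and the invariant factors of ∂_1 are all 1, so H_0 ≅ Z.

H_0 ≅ Z.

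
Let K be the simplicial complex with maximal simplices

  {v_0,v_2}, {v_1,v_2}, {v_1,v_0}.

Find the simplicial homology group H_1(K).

H_1 = Z.

Fix the vertex order v_0 < v_1 < v_2 and write every simplex with vertices in increasing order. Then dim K = 1 and the simplices of K are:

  0-simplices (3): [v_0], [v_1], [v_2]
  1-simplices (3): [v_0,v_1], [v_0,v_2], [v_1,v_2]

giving chain groups C_0 ≅ Z^3, C_1 ≅ Z^3.

The boundary map ∂_1: C_1 → C_0 maps an edge to its endpoints' difference, ∂[p,q] = q − p. For instance
  ∂[v_0,v_2] = [v_2] − [v_0].
The resulting 3×3 matrix has rank 2, and its Smith normal form has invariant factors (1,1).

From H_k ≅ ker(∂_k) / im(∂_{k+1}) we obtain:

  H_1: rank ker ∂_1 − rank ∂_2 = (3 − 2) − 0 = 1, and there is no ∂_2, so H_1 ≅ Z.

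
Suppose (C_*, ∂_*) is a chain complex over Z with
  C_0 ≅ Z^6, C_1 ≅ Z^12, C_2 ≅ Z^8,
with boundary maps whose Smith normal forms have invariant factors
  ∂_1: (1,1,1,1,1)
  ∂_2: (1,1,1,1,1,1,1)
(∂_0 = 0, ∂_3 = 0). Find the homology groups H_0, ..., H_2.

H_0: b_0 = 6 − 0 − 5 = 1; torsion from ∂_1 factors > 1: none. So H_0 ≅ Z.
H_1: b_1 = 12 − 5 − 7 = 0; torsion from ∂_2 factors > 1: none. So H_1 ≅ 0.
H_2: b_2 = 8 − 7 − 0 = 1; torsion from ∂_3 factors > 1: none. So H_2 ≅ Z.

H_0 ≅ Z,  H_1 = 0,  H_2 ≅ Z.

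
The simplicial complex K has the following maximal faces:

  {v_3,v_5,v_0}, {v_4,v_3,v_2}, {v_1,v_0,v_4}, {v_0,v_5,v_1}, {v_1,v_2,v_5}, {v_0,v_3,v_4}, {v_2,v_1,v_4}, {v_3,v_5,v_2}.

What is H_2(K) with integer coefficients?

H_2 ≅ Z.

Fix the vertex order v_0 < v_1 < v_2 < v_3 < v_4 < v_5 and write every simplex with vertices in increasing order. Then dim K = 2 and the simplices of K are:

  0-simplices (6): [v_0], [v_1], [v_2], [v_3], [v_4], [v_5]
  1-simplices (12): [v_0,v_1], [v_0,v_3], [v_0,v_4], [v_0,v_5], [v_1,v_2], [v_1,v_4], [v_1,v_5], [v_2,v_3], [v_2,v_4], [v_2,v_5], [v_3,v_4], [v_3,v_5]
  2-simplices (8): [v_0,v_1,v_4], [v_0,v_1,v_5], [v_0,v_3,v_4], [v_0,v_3,v_5], [v_1,v_2,v_4], [v_1,v_2,v_5], [v_2,v_3,v_4], [v_2,v_3,v_5]

giving chain groups C_0 ≅ Z^6, C_1 ≅ Z^12, C_2 ≅ Z^8.

Boundary ∂_1: C_1 → C_0 is given by ∂[p,q] = [q] − [p].
This gives a 6×12 integer matrix of rank 5; reducing to Smith normal form yields diagonal entries (1,1,1,1,1).

∂_2: C_2 → C_1 acts by ∂[p,q,r] = [q,r] − [p,r] + [p,q]. For instance
  ∂[v_1,v_2,v_5] = [v_2,v_5] − [v_1,v_5] + [v_1,v_2],
  ∂[v_0,v_1,v_4] = [v_1,v_4] − [v_0,v_4] + [v_0,v_1].
This gives a 12×8 integer matrix of rank 7; reducing to Smith normal form yields diagonal entries (1,1,1,1,1,1,1).

Now H_k = ker ∂_k / im ∂_{k+1}, so:

  H_2: rank ker ∂_2 − rank ∂_3 = (8 − 7) − 0 = 1, and there is no ∂_3, so H_2 ≅ Z.

(K is a triangulation of the 2-sphere S^2.)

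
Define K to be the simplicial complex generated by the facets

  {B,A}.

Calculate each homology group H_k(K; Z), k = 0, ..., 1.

H_0 = Z,  H_1 = 0.

We work with the vertex ordering A < B. The simplices of K, each written with vertices in increasing order, are:

  0-simplices (2): A, B
  1-simplices (1): AB

Hence C_0 ≅ Z^2, C_1 ≅ Z^1.

Boundary ∂_1: C_1 → C_0 sends each edge [p,q] (with p < q) to q − p. For instance
  ∂AB = B − A.
As a 2×1 matrix over Z this has rank 1, with invariant factors (1).

Reading off H_k = ker ∂_k / im ∂_{k+1}:

  H_0: rank C_0 − rank ∂_1 = 2 − 1 = 1, and the invariant factors of ∂_1 are all 1, so H_0 ≅ Z.
  H_1: rank ker ∂_1 − rank ∂_2 = (1 − 1) − 0 = 0, and there is no ∂_2, so H_1 ≅ 0.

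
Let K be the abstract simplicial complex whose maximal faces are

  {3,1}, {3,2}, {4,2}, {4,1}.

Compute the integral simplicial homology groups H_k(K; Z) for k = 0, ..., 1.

Take the total order 1 < 2 < 3 < 4 on the vertex set. Then K (dimension 1) consists of the simplices:

  0-simplices (4): [1], [2], [3], [4]
  1-simplices (4): [1,3], [1,4], [2,3], [2,4]

Hence C_0 ≅ Z^4, C_1 ≅ Z^4.

Boundary ∂_1: C_1 → C_0 is given by ∂[p,q] = [q] − [p].
The 4×4 boundary matrix has rank 3 and Smith normal form diag(1,1,1).

Reading off H_k = ker ∂_k / im ∂_{k+1}:

  H_0: rank C_0 − rank ∂_1 = 4 − 3 = 1, and the invariant factors of ∂_1 are all 1, so H_0 ≅ Z.
  H_1: rank ker ∂_1 − rank ∂_2 = (4 − 3) − 0 = 1, and there is no ∂_2, so H_1 ≅ Z.

H_0 = Z,  H_1 = Z.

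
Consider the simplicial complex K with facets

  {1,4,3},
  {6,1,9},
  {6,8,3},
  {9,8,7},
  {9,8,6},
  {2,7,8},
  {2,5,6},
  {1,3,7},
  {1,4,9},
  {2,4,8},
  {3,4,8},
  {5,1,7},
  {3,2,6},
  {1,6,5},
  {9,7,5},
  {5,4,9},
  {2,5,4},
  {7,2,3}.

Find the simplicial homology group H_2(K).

H_2 ≅ 0.

K has 9 vertices, 27 edges, 18 triangles.
rank ∂_2 = 18, rank ∂_3 = 0 ⇒ b_2 = 18 − 18 − 0 = 0. So H_2 ≅ 0.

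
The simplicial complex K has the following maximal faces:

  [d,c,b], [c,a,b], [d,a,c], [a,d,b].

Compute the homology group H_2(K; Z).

H_2 ≅ Z.

We work with the vertex ordering a < b < c < d. The simplices of K, each written with vertices in increasing order, are:

  0-simplices (4): a, b, c, d
  1-simplices (6): ab, ac, ad, bc, bd, cd
  2-simplices (4): abc, abd, acd, bcd

so the chain groups are C_0 ≅ Z^4, C_1 ≅ Z^6, C_2 ≅ Z^4.

The boundary map ∂_1: C_1 → C_0 is given by ∂[p,q] = [q] − [p]. For instance
  ∂bd = d − b.
The 4×6 boundary matrix has rank 3 and Smith normal form diag(1,1,1).

∂_2: C_2 → C_1 sends each 2-simplex [p,q,r] to [q,r] − [p,r] + [p,q]. For instance
  ∂bcd = cd − bd + bc,
  ∂acd = cd − ad + ac.
As a 6×4 matrix over Z this has rank 3, with invariant factors (1,1,1).

Reading off H_k = ker ∂_k / im ∂_{k+1}:

  H_2: rank ker ∂_2 − rank ∂_3 = (4 − 3) − 0 = 1, and there is no ∂_3, so H_2 = Z.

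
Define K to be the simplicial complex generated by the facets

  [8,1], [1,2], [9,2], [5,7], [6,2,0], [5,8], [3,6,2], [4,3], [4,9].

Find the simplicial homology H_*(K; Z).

Order the vertices as 0 < 1 < 2 < 3 < 4 < 5 < 6 < 7 < 8 < 9. Listing each simplex with vertices in this order, K has dimension 2 with simplices:

  0-simplices (10): [0], [1], [2], [3], [4], [5], [6], [7], [8], [9]
  1-simplices (12): [0,2], [0,6], [1,2], [1,8], [2,3], [2,6], [2,9], [3,4], [3,6], [4,9], [5,7], [5,8]
  2-simplices (2): [0,2,6], [2,3,6]

so the chain groups are C_0 ≅ Z^10, C_1 ≅ Z^12, C_2 ≅ Z^2.

The boundary map ∂_1: C_1 → C_0 maps an edge to its endpoints' difference, ∂[p,q] = q − p.
This gives a 10×12 integer matrix of rank 9; reducing to Smith normal form yields diagonal entries (1,1,1,1,1,1,1,1,1).

∂_2: C_2 → C_1 sends each 2-simplex [p,q,r] to [q,r] − [p,r] + [p,q]. For instance
  ∂[0,2,6] = [2,6] − [0,6] + [0,2],
  ∂[2,3,6] = [3,6] − [2,6] + [2,3].
The 12×2 boundary matrix has rank 2 and Smith normal form diag(1,1).

Computing H_k = (kernel of ∂_k) / (image of ∂_{k+1}):

  H_0: rank C_0 − rank ∂_1 = 10 − 9 = 1, and the invariant factors of ∂_1 are all 1, so H_0 ≅ Z.
  H_1: rank ker ∂_1 − rank ∂_2 = (12 − 9) − 2 = 1, and the invariant factors of ∂_2 are all 1, so H_1 ≅ Z.
  H_2: rank ker ∂_2 − rank ∂_3 = (2 − 2) − 0 = 0, and there is no ∂_3, so H_2 ≅ 0.

H_0 = Z,  H_1 = Z,  H_2 = 0.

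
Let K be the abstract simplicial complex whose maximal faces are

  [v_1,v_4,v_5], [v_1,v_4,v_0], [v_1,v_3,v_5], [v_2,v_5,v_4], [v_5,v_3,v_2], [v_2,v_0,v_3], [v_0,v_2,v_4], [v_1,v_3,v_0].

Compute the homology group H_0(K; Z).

H_0 = Z.

Take the total order v_0 < v_1 < v_2 < v_3 < v_4 < v_5 on the vertex set. Then K (dimension 2) consists of the simplices:

  0-simplices (6): [v_0], [v_1], [v_2], [v_3], [v_4], [v_5]
  1-simplices (12): [v_0,v_1], [v_0,v_2], [v_0,v_3], [v_0,v_4], [v_1,v_3], [v_1,v_4], [v_1,v_5], [v_2,v_3], [v_2,v_4], [v_2,v_5], [v_3,v_5], [v_4,v_5]
  2-simplices (8): [v_0,v_1,v_3], [v_0,v_1,v_4], [v_0,v_2,v_3], [v_0,v_2,v_4], [v_1,v_3,v_5], [v_1,v_4,v_5], [v_2,v_3,v_5], [v_2,v_4,v_5]

giving chain groups C_0 ≅ Z^6, C_1 ≅ Z^12, C_2 ≅ Z^8.

Boundary ∂_1: C_1 → C_0 maps an edge to its endpoints' difference, ∂[p,q] = q − p.
The resulting 6×12 matrix has rank 5, and its Smith normal form has invariant factors (1,1,1,1,1).

∂_2: C_2 → C_1 maps a triangle to the signed sum of its edges. For instance
  ∂[v_0,v_1,v_3] = [v_1,v_3] − [v_0,v_3] + [v_0,v_1],
  ∂[v_2,v_4,v_5] = [v_4,v_5] − [v_2,v_5] + [v_2,v_4].
The resulting 12×8 matrix has rank 7, and its Smith normal form has invariant factors (1,1,1,1,1,1,1).

Reading off H_k = ker ∂_k / im ∂_{k+1}:

  H_0: rank C_0 − rank ∂_1 = 6 − 5 = 1, and the invariant factors of ∂_1 are all 1, so H_0 ≅ Z.

(K is a triangulation of the 2-sphere S^2.)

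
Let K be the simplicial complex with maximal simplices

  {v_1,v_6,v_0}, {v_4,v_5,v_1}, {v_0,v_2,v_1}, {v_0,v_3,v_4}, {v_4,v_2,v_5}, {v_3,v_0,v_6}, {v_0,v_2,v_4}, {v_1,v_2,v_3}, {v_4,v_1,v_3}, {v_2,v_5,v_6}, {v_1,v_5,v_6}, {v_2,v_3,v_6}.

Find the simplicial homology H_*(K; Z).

H_0 ≅ Z,  H_1 ≅ Z/2,  H_2 = 0.

We work with the vertex ordering v_0 < v_1 < v_2 < v_3 < v_4 < v_5 < v_6. The simplices of K, each written with vertices in increasing order, are:

  0-simplices (7): [v_0], [v_1], [v_2], [v_3], [v_4], [v_5], [v_6]
  1-simplices (18): (18 of them)
  2-simplices (12): (12 of them)

Hence C_0 ≅ Z^7, C_1 ≅ Z^18, C_2 ≅ Z^12.

The boundary map ∂_1: C_1 → C_0 sends each edge [p,q] (with p < q) to q − p. For instance
  ∂[v_1,v_3] = [v_3] − [v_1].
This gives a 7×18 integer matrix of rank 6; reducing to Smith normal form yields diagonal entries (1,1,1,1,1,1).

Boundary ∂_2: C_2 → C_1 sends each 2-simplex [p,q,r] to [q,r] − [p,r] + [p,q]. For instance
  ∂[v_0,v_3,v_6] = [v_3,v_6] − [v_0,v_6] + [v_0,v_3],
  ∂[v_2,v_5,v_6] = [v_5,v_6] − [v_2,v_6] + [v_2,v_5].
The 18×12 boundary matrix has rank 12 and Smith normal form diag(1,1,1,1,1,1,1,1,1,1,1,2).

Reading off H_k = ker ∂_k / im ∂_{k+1}:

  H_0: rank C_0 − rank ∂_1 = 7 − 6 = 1, and the invariant factors of ∂_1 are all 1, so H_0 ≅ Z.
  H_1: rank ker ∂_1 − rank ∂_2 = (18 − 6) − 12 = 0, and ∂_2 has invariant factor 2 > 1, so H_1 ≅ Z/2.
  H_2: rank ker ∂_2 − rank ∂_3 = (12 − 12) − 0 = 0, and there is no ∂_3, so H_2 ≅ 0.

(K is a triangulation of the real projective plane RP^2.)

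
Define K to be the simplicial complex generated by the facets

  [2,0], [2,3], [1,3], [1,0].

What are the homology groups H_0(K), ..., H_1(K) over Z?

H_0 ≅ Z,  H_1 ≅ Z.

We work with the vertex ordering 0 < 1 < 2 < 3. The simplices of K, each written with vertices in increasing order, are:

  0-simplices (4): [0], [1], [2], [3]
  1-simplices (4): [0,1], [0,2], [1,3], [2,3]

giving chain groups C_0 ≅ Z^4, C_1 ≅ Z^4.

The boundary map ∂_1: C_1 → C_0 is given by ∂[p,q] = [q] − [p]. For instance
  ∂[2,3] = [3] − [2].
The resulting 4×4 matrix has rank 3, and its Smith normal form has invariant factors (1,1,1).

Reading off H_k = ker ∂_k / im ∂_{k+1}:

  H_0: rank C_0 − rank ∂_1 = 4 − 3 = 1, and the invariant factors of ∂_1 are all 1, so H_0 ≅ Z.
  H_1: rank ker ∂_1 − rank ∂_2 = (4 − 3) − 0 = 1, and there is no ∂_2, so H_1 ≅ Z.

As a check, the Euler characteristic is 4 − 4 = 0, which agrees with 1 − 1 = 0.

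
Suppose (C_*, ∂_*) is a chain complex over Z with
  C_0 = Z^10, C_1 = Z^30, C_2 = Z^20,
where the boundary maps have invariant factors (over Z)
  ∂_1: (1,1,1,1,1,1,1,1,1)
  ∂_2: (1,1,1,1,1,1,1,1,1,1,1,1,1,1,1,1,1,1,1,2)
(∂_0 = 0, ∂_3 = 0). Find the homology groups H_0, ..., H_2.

H_0 ≅ Z,  H_1 ≅ Z ⊕ Z/2Z,  H_2 = 0.

H_0: b_0 = 10 − 0 − 9 = 1; torsion from ∂_1 factors > 1: none. So H_0 ≅ Z.
H_1: b_1 = 30 − 9 − 20 = 1; torsion from ∂_2 factors > 1: [2]. So H_1 ≅ Z ⊕ Z/2Z.
H_2: b_2 = 20 − 20 − 0 = 0; torsion from ∂_3 factors > 1: none. So H_2 ≅ 0.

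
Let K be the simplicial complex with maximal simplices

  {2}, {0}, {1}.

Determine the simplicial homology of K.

H_0 ≅ Z^3.

Take the total order 0 < 1 < 2 on the vertex set. Then K (dimension 0) consists of the simplices:

  0-simplices (3): [0], [1], [2]

so the chain groups are C_0 ≅ Z^3.

Reading off H_k = ker ∂_k / im ∂_{k+1}:

  H_0: rank C_0 − rank ∂_1 = 3 − 0 = 3, and there is no ∂_1, so H_0 = Z^3.

(K is a triangulation of a set of 3 points.)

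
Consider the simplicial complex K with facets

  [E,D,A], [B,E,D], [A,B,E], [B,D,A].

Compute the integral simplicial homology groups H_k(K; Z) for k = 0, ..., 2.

Fix the vertex order A < B < D < E and write every simplex with vertices in increasing order. Then dim K = 2 and the simplices of K are:

  0-simplices (4): A, B, D, E
  1-simplices (6): AB, AD, AE, BD, BE, DE
  2-simplices (4): ABD, ABE, ADE, BDE

giving chain groups C_0 ≅ Z^4, C_1 ≅ Z^6, C_2 ≅ Z^4.

Boundary ∂_1: C_1 → C_0 maps an edge to its endpoints' difference, ∂[p,q] = q − p.
The resulting 4×6 matrix has rank 3, and its Smith normal form has invariant factors (1,1,1).

The boundary map ∂_2: C_2 → C_1 sends each 2-simplex [p,q,r] to [q,r] − [p,r] + [p,q]. For instance
  ∂ABE = BE − AE + AB,
  ∂ABD = BD − AD + AB.
This gives a 6×4 integer matrix of rank 3; reducing to Smith normal form yields diagonal entries (1,1,1).

Now H_k = ker ∂_k / im ∂_{k+1}, so:

  H_0: rank C_0 − rank ∂_1 = 4 − 3 = 1, and the invariant factors of ∂_1 are all 1, so H_0 = Z.
  H_1: rank ker ∂_1 − rank ∂_2 = (6 − 3) − 3 = 0, and the invariant factors of ∂_2 are all 1, so H_1 = 0.
  H_2: rank ker ∂_2 − rank ∂_3 = (4 − 3) − 0 = 1, and there is no ∂_3, so H_2 = Z.

As a check, the Euler characteristic is 4 − 6 + 4 = 2, which agrees with 1 − 0 + 1 = 2.

H_0 = Z,  H_1 = 0,  H_2 = Z.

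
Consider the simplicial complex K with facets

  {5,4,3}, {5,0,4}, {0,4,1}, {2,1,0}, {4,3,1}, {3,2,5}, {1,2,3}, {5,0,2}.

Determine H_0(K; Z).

H_0 ≅ Z.

Fix the vertex order 0 < 1 < 2 < 3 < 4 < 5 and write every simplex with vertices in increasing order. Then dim K = 2 and the simplices of K are:

  0-simplices (6): [0], [1], [2], [3], [4], [5]
  1-simplices (12): [0,1], [0,2], [0,4], [0,5], [1,2], [1,3], [1,4], [2,3], [2,5], [3,4], [3,5], [4,5]
  2-simplices (8): [0,1,2], [0,1,4], [0,2,5], [0,4,5], [1,2,3], [1,3,4], [2,3,5], [3,4,5]

giving chain groups C_0 ≅ Z^6, C_1 ≅ Z^12, C_2 ≅ Z^8.

Boundary ∂_1: C_1 → C_0 is given by ∂[p,q] = [q] − [p].
The 6×12 boundary matrix has rank 5 and Smith normal form diag(1,1,1,1,1).

The boundary map ∂_2: C_2 → C_1 acts by ∂[p,q,r] = [q,r] − [p,r] + [p,q]. For instance
  ∂[0,4,5] = [4,5] − [0,5] + [0,4],
  ∂[1,3,4] = [3,4] − [1,4] + [1,3].
The 12×8 boundary matrix has rank 7 and Smith normal form diag(1,1,1,1,1,1,1).

Reading off H_k = ker ∂_k / im ∂_{k+1}:

  H_0: rank C_0 − rank ∂_1 = 6 − 5 = 1, and the invariant factors of ∂_1 are all 1, so H_0 ≅ Z.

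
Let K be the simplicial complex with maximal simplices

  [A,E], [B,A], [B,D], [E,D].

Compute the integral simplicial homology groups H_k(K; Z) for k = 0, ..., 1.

Fix the vertex order A < B < D < E and write every simplex with vertices in increasing order. Then dim K = 1 and the simplices of K are:

  0-simplices (4): A, B, D, E
  1-simplices (4): AB, AE, BD, DE

giving chain groups C_0 ≅ Z^4, C_1 ≅ Z^4.

∂_1: C_1 → C_0 sends each edge [p,q] (with p < q) to q − p.
The resulting 4×4 matrix has rank 3, and its Smith normal form has invariant factors (1,1,1).

Reading off H_k = ker ∂_k / im ∂_{k+1}:

  H_0: rank C_0 − rank ∂_1 = 4 − 3 = 1, and the invariant factors of ∂_1 are all 1, so H_0 = Z.
  H_1: rank ker ∂_1 − rank ∂_2 = (4 − 3) − 0 = 1, and there is no ∂_2, so H_1 = Z.

As a check, the Euler characteristic is 4 − 4 = 0, which agrees with 1 − 1 = 0.

H_0 ≅ Z,  H_1 ≅ Z.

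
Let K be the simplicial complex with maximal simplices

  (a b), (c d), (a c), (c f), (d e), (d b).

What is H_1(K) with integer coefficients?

H_1 ≅ Z.

Fix the vertex order a < b < c < d < e < f and write every simplex with vertices in increasing order. Then dim K = 1 and the simplices of K are:

  0-simplices (6): a, b, c, d, e, f
  1-simplices (6): ab, ac, bd, cd, cf, de

giving chain groups C_0 ≅ Z^6, C_1 ≅ Z^6.

The boundary map ∂_1: C_1 → C_0 sends each edge [p,q] (with p < q) to q − p. For instance
  ∂de = e − d.
This gives a 6×6 integer matrix of rank 5; reducing to Smith normal form yields diagonal entries (1,1,1,1,1).

Now H_k = ker ∂_k / im ∂_{k+1}, so:

  H_1: rank ker ∂_1 − rank ∂_2 = (6 − 5) − 0 = 1, and there is no ∂_2, so H_1 = Z.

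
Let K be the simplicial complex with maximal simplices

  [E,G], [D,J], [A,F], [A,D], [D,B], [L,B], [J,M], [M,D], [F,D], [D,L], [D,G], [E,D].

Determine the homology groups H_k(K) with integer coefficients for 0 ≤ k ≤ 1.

H_0 = Z,  H_1 = Z^4.

Take the total order A < B < D < E < F < G < J < L < M on the vertex set. Then K (dimension 1) consists of the simplices:

  0-simplices (9): A, B, D, E, F, G, J, L, M
  1-simplices (12): AD, AF, BD, BL, DE, DF, DG, DJ, DL, DM, EG, JM

giving chain groups C_0 ≅ Z^9, C_1 ≅ Z^12.

The boundary map ∂_1: C_1 → C_0 maps an edge to its endpoints' difference, ∂[p,q] = q − p. For instance
  ∂DF = F − D.
The resulting 9×12 matrix has rank 8, and its Smith normal form has invariant factors (1,1,1,1,1,1,1,1).

Now H_k = ker ∂_k / im ∂_{k+1}, so:

  H_0: rank C_0 − rank ∂_1 = 9 − 8 = 1, and the invariant factors of ∂_1 are all 1, so H_0 ≅ Z.
  H_1: rank ker ∂_1 − rank ∂_2 = (12 − 8) − 0 = 4, and there is no ∂_2, so H_1 ≅ Z^4.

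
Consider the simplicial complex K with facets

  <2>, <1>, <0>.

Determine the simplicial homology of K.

H_0 = Z^3.

We work with the vertex ordering 0 < 1 < 2. The simplices of K, each written with vertices in increasing order, are:

  0-simplices (3): [0], [1], [2]

giving chain groups C_0 ≅ Z^3.

Computing H_k = (kernel of ∂_k) / (image of ∂_{k+1}):

  H_0: rank C_0 − rank ∂_1 = 3 − 0 = 3, and there is no ∂_1, so H_0 ≅ Z^3.

(K is a triangulation of a set of 3 points.)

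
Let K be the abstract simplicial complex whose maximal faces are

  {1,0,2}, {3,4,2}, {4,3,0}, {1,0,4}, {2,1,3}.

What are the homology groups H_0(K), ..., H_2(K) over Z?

H_0 = Z,  H_1 = Z,  H_2 = 0.

Take the total order 0 < 1 < 2 < 3 < 4 on the vertex set. Then K (dimension 2) consists of the simplices:

  0-simplices (5): [0], [1], [2], [3], [4]
  1-simplices (10): [0,1], [0,2], [0,3], [0,4], [1,2], [1,3], [1,4], [2,3], [2,4], [3,4]
  2-simplices (5): [0,1,2], [0,1,4], [0,3,4], [1,2,3], [2,3,4]

Hence C_0 ≅ Z^5, C_1 ≅ Z^10, C_2 ≅ Z^5.

The boundary map ∂_1: C_1 → C_0 is given by ∂[p,q] = [q] − [p].
As a 5×10 matrix over Z this has rank 4, with invariant factors (1,1,1,1).

Boundary ∂_2: C_2 → C_1 sends each 2-simplex [p,q,r] to [q,r] − [p,r] + [p,q]. For instance
  ∂[0,3,4] = [3,4] − [0,4] + [0,3],
  ∂[2,3,4] = [3,4] − [2,4] + [2,3].
This gives a 10×5 integer matrix of rank 5; reducing to Smith normal form yields diagonal entries (1,1,1,1,1).

From H_k ≅ ker(∂_k) / im(∂_{k+1}) we obtain:

  H_0: rank C_0 − rank ∂_1 = 5 − 4 = 1, and the invariant factors of ∂_1 are all 1, so H_0 = Z.
  H_1: rank ker ∂_1 − rank ∂_2 = (10 − 4) − 5 = 1, and the invariant factors of ∂_2 are all 1, so H_1 = Z.
  H_2: rank ker ∂_2 − rank ∂_3 = (5 − 5) − 0 = 0, and there is no ∂_3, so H_2 = 0.

As a check, the Euler characteristic is 5 − 10 + 5 = 0, which agrees with 1 − 1 + 0 = 0.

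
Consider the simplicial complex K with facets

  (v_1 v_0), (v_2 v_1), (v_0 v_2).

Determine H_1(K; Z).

H_1 = Z.

Fix the vertex order v_0 < v_1 < v_2 and write every simplex with vertices in increasing order. Then dim K = 1 and the simplices of K are:

  0-simplices (3): [v_0], [v_1], [v_2]
  1-simplices (3): [v_0,v_1], [v_0,v_2], [v_1,v_2]

Hence C_0 ≅ Z^3, C_1 ≅ Z^3.

Boundary ∂_1: C_1 → C_0 is given by ∂[p,q] = [q] − [p]. For instance
  ∂[v_0,v_1] = [v_1] − [v_0].
As a 3×3 matrix over Z this has rank 2, with invariant factors (1,1).

Computing H_k = (kernel of ∂_k) / (image of ∂_{k+1}):

  H_1: rank ker ∂_1 − rank ∂_2 = (3 − 2) − 0 = 1, and there is no ∂_2, so H_1 = Z.

(K is a triangulation of the circle S^1.)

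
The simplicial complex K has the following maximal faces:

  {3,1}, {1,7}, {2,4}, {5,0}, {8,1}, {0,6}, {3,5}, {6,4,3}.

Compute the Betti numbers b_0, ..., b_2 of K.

Fix the vertex order 0 < 1 < 2 < 3 < 4 < 5 < 6 < 7 < 8 and write every simplex with vertices in increasing order. Then dim K = 2 and the simplices of K are:

  0-simplices (9): [0], [1], [2], [3], [4], [5], [6], [7], [8]
  1-simplices (10): [0,5], [0,6], [1,3], [1,7], [1,8], [2,4], [3,4], [3,5], [3,6], [4,6]
  2-simplices (1): [3,4,6]

Hence C_0 ≅ Z^9, C_1 ≅ Z^10, C_2 ≅ Z^1.

∂_1: C_1 → C_0 maps an edge to its endpoints' difference, ∂[p,q] = q − p. For instance
  ∂[1,7] = [7] − [1].
As a 9×10 matrix over Z this has rank 8, with invariant factors (1,1,1,1,1,1,1,1).

Boundary ∂_2: C_2 → C_1 acts by ∂[p,q,r] = [q,r] − [p,r] + [p,q]. For instance
  ∂[3,4,6] = [4,6] − [3,6] + [3,4].
The resulting 10×1 matrix has rank 1, and its Smith normal form has invariant factors (1).

Reading off H_k = ker ∂_k / im ∂_{k+1}:

  H_0: rank C_0 − rank ∂_1 = 9 − 8 = 1, and the invariant factors of ∂_1 are all 1, so H_0 ≅ Z.
  H_1: rank ker ∂_1 − rank ∂_2 = (10 − 8) − 1 = 1, and the invariant factors of ∂_2 are all 1, so H_1 ≅ Z.
  H_2: rank ker ∂_2 − rank ∂_3 = (1 − 1) − 0 = 0, and there is no ∂_3, so H_2 ≅ 0.

Hence the Betti numbers are b_0 = 1, b_1 = 1, b_2 = 0.

b_0 = 1, b_1 = 1, b_2 = 0.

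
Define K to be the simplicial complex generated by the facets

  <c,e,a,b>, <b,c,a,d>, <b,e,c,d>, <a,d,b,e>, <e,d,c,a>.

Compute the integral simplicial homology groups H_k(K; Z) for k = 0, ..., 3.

We work with the vertex ordering a < b < c < d < e. The simplices of K, each written with vertices in increasing order, are:

  0-simplices (5): a, b, c, d, e
  1-simplices (10): ab, ac, ad, ae, bc, bd, be, cd, ce, de
  2-simplices (10): abc, abd, abe, acd, ace, ade, bcd, bce, bde, cde
  3-simplices (5): abcd, abce, abde, acde, bcde

Hence C_0 ≅ Z^5, C_1 ≅ Z^10, C_2 ≅ Z^10, C_3 ≅ Z^5.

The boundary map ∂_1: C_1 → C_0 maps an edge to its endpoints' difference, ∂[p,q] = q − p.
The resulting 5×10 matrix has rank 4, and its Smith normal form has invariant factors (1,1,1,1).

Boundary ∂_2: C_2 → C_1 maps a triangle to the signed sum of its edges. For instance
  ∂bcd = cd − bd + bc,
  ∂bde = de − be + bd.
The resulting 10×10 matrix has rank 6, and its Smith normal form has invariant factors (1,1,1,1,1,1).

Boundary ∂_3: C_3 → C_2 sends each 3-simplex σ to the alternating sum Σ_i (−1)^i (σ with its i-th vertex removed). For instance
  ∂abde = bde − ade + abe − abd,
  ∂abcd = bcd − acd + abd − abc.
This gives a 10×5 integer matrix of rank 4; reducing to Smith normal form yields diagonal entries (1,1,1,1).

Reading off H_k = ker ∂_k / im ∂_{k+1}:

  H_0: rank C_0 − rank ∂_1 = 5 − 4 = 1, and the invariant factors of ∂_1 are all 1, so H_0 = Z.
  H_1: rank ker ∂_1 − rank ∂_2 = (10 − 4) − 6 = 0, and the invariant factors of ∂_2 are all 1, so H_1 = 0.
  H_2: rank ker ∂_2 − rank ∂_3 = (10 − 6) − 4 = 0, and the invariant factors of ∂_3 are all 1, so H_2 = 0.
  H_3: rank ker ∂_3 − rank ∂_4 = (5 − 4) − 0 = 1, and there is no ∂_4, so H_3 = Z.

H_0 ≅ Z,  H_1 = 0,  H_2 = 0,  H_3 ≅ Z.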